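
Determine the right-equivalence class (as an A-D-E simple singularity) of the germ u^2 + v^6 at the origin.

A_5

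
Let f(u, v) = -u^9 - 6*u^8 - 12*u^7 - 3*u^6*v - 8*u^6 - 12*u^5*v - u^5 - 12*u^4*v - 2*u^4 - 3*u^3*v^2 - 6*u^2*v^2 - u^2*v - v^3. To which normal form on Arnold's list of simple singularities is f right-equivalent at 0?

D_4

The Hessian of f at 0 has rank 0. Corank 2; j^3 = -v*(u^2 + v^2) splits into three distinct lines over C (the quadratic factor has nonzero discriminant), so D_4.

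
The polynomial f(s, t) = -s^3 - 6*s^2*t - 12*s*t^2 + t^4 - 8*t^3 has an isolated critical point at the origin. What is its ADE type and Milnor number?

Type E_{6}, Milnor number mu = 6.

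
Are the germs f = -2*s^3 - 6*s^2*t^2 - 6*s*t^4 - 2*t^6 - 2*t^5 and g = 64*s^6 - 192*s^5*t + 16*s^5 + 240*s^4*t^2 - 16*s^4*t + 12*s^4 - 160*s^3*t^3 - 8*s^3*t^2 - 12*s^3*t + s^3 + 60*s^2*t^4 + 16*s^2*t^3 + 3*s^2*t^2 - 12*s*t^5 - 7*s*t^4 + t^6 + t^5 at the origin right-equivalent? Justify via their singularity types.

The Hessian of f at 0 is [[0, 0], [0, 0]] with rank 0, so corank 2. A Groebner basis of the Jacobian ideal J(f) in C{s,t} is {t^4, s^3, s^2/2 + s*t^2}; counting standard monomials gives mu = 8. Corank 2; j^3 = -2*s^3 is a perfect cube, so E-series; the 5-jet and mu = 8 give E_8. The Hessian of g at 0 is [[0, 0], [0, 0]] with rank 0, so corank 2. A Groebner basis of the Jacobian ideal J(g) in C{s,t} is {s^2/16 + s*t^3 + s*t^2/8, s^2/2 + s*t^2 + t^4, s^3, s^2*t - s^2/8 - s*t^2/4}; counting standard monomials gives mu = 8. Corank 2; j^3 = s^3 is a perfect cube, so E-series; the 5-jet and mu = 8 give E_8. Both have type E_8, hence right-equivalent.

Yes.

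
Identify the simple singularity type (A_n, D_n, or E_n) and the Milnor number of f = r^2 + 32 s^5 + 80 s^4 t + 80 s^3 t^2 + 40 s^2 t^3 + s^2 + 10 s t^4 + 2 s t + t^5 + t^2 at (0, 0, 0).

The Hessian of f at 0 has rank 2. Corank 1: A-series; mu = 4 gives A_4.

Type A_{4}, Milnor number mu = 4.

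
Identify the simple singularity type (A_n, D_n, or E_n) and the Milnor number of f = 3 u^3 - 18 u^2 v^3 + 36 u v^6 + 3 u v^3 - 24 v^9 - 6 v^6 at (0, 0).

The Hessian of f at 0 is [[0, 0], [0, 0]] with rank 0, so corank 2. A Groebner basis of the Jacobian ideal J(f) in C{u,v} is {u^3, u*v^2, 3*u^2 + v^3}; counting standard monomials gives mu = 7. Corank 2; j^3 = 3*u^3 is a perfect cube, so E-series; the 4-jet and mu = 7 give E_7.

Type E7, Milnor number mu = 7.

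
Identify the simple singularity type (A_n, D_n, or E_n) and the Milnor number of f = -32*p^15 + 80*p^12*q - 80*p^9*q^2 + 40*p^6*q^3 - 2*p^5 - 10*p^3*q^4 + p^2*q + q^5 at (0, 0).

The Hessian of f at 0 is [[0, 0], [0, 0]] with rank 0, so corank 2. A Groebner basis of the Jacobian ideal J(f) in C{p,q} is {p^2/5 + q^4, p^3, p*q}; counting standard monomials gives mu = 6. Corank 2; j^3 = p^2*q has shape L^2 M (L != M), so D-series; mu = 6 gives D_6.

Type D6, Milnor number mu = 6.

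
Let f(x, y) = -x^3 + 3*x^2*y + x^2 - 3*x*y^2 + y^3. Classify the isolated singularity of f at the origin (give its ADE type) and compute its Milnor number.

Type A2, Milnor number mu = 2.

The Hessian of f at 0 has rank 1. Corank 1: A-series; mu = 2 gives A_2.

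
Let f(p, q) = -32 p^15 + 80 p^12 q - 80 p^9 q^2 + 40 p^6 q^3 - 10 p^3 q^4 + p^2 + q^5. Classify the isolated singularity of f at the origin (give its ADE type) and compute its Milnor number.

Type A_{4}, Milnor number mu = 4.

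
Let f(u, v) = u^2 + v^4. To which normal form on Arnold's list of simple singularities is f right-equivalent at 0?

A_{3}

The Hessian of f at 0 is [[2, 0], [0, 0]] with rank 1, so corank 1. A Groebner basis of the Jacobian ideal J(f) in C{u,v} is {v^3, u}; counting standard monomials gives mu = 3. Corank 1: A-series; mu = 3 gives A_3.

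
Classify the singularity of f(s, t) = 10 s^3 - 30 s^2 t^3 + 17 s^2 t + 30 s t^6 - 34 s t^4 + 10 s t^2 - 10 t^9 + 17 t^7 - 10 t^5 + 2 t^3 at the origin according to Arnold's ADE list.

The Hessian of f at 0 is [[0, 0], [0, 0]] with rank 0, so corank 2. A Groebner basis of the Jacobian ideal J(f) in C{s,t} is {t^3, s^2 - 2*t^2/11, s*t + 5*t^2/11}; counting standard monomials gives mu = 4. Corank 2; j^3 = (2*s + t)*(5*s^2 + 6*s*t + 2*t^2) splits into three distinct lines over C (the quadratic factor has nonzero discriminant), so D_4.

D_4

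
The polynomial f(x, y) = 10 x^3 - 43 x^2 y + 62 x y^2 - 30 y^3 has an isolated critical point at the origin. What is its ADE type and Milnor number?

Type D_4, Milnor number mu = 4.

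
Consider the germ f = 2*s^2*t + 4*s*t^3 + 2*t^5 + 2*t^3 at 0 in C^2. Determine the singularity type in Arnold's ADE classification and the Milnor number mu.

The Hessian of f at 0 has rank 0. Corank 2; j^3 = 2*t*(s^2 + t^2) splits into three distinct lines over C (the quadratic factor has nonzero discriminant), so D_4.

Type D4, Milnor number mu = 4.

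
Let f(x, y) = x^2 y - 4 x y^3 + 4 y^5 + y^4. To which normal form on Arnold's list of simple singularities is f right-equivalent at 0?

D_5

The Hessian of f at 0 has rank 0. Corank 2; j^3 = x^2*y has shape L^2 M (L != M), so D-series; mu = 5 gives D_5.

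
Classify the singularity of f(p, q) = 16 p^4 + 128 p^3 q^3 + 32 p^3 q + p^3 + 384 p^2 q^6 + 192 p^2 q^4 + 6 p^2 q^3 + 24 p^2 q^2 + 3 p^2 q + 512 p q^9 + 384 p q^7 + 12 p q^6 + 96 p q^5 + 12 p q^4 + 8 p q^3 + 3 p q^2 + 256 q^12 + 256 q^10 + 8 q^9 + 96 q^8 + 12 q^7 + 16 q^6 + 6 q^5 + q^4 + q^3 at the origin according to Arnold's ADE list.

The Hessian of f at 0 has rank 0. Corank 2; j^3 = (p + q)^3 is a perfect cube, so E-series; the 4-jet and mu = 6 give E_6.

E6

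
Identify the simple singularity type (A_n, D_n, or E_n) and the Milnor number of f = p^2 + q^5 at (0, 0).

The Hessian of f at 0 is [[2, 0], [0, 0]] with rank 1, so corank 1. A Groebner basis of the Jacobian ideal J(f) in C{p,q} is {q^4, p}; counting standard monomials gives mu = 4. Corank 1: A-series; mu = 4 gives A_4.

Type A4, Milnor number mu = 4.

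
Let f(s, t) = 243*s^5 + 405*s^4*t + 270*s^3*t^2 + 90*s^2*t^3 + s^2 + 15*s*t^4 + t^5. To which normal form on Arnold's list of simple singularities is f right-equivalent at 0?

The Hessian of f at 0 is [[2, 0], [0, 0]] with rank 1, so corank 1. A Groebner basis of the Jacobian ideal J(f) in C{s,t} is {t^4, s}; counting standard monomials gives mu = 4. Corank 1: A-series; mu = 4 gives A_4.

A4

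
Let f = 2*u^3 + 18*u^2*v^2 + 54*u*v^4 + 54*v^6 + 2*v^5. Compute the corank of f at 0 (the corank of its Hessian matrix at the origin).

2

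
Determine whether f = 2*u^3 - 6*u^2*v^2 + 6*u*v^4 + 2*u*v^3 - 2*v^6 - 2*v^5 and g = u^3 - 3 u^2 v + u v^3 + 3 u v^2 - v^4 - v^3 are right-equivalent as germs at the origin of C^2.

The Hessian of f at 0 has rank 0. Corank 2; j^3 = 2*u^3 is a perfect cube, so E-series; the 4-jet and mu = 7 give E_7. The Hessian of g at 0 has rank 0. Corank 2; j^3 = (u - v)^3 is a perfect cube, so E-series; the 4-jet and mu = 7 give E_7. Both have type E_7, hence right-equivalent.

Yes.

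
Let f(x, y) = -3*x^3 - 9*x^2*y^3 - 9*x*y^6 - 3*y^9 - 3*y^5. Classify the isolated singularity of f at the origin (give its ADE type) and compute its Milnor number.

Type E8, Milnor number mu = 8.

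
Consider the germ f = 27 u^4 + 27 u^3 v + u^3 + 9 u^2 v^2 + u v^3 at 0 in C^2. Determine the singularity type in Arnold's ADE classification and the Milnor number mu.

Type E_{7}, Milnor number mu = 7.

The Hessian of f at 0 is [[0, 0], [0, 0]] with rank 0, so corank 2. A Groebner basis of the Jacobian ideal J(f) in C{u,v} is {u^2/3 + v^4 + v^3/9, u^3, u^2*v - u^2/9 - v^3/27, 2*u^2/3 + u*v^2 + 2*v^3/9}; counting standard monomials gives mu = 7. Corank 2; j^3 = u^3 is a perfect cube, so E-series; the 4-jet and mu = 7 give E_7.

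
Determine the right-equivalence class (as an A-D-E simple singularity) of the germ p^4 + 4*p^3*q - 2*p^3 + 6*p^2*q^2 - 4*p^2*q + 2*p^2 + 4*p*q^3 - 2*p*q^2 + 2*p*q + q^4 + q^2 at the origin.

A1

The Hessian of f at 0 is [[4, 2], [2, 2]] with rank 2, so corank 0. A Groebner basis of the Jacobian ideal J(f) in C{p,q} is {p, q}; counting standard monomials gives mu = 1. Corank 0: nondegenerate Morse point, so A_1.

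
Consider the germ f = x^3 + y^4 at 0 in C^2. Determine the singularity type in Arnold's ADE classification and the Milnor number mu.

Type E_{6}, Milnor number mu = 6.

The Hessian of f at 0 has rank 0. Corank 2; j^3 = x^3 is a perfect cube, so E-series; the 4-jet and mu = 6 give E_6.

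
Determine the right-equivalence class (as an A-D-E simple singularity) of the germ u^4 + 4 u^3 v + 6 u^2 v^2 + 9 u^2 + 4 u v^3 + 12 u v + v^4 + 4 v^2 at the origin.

The Hessian of f at 0 has rank 1. Corank 1: A-series; mu = 3 gives A_3.

A3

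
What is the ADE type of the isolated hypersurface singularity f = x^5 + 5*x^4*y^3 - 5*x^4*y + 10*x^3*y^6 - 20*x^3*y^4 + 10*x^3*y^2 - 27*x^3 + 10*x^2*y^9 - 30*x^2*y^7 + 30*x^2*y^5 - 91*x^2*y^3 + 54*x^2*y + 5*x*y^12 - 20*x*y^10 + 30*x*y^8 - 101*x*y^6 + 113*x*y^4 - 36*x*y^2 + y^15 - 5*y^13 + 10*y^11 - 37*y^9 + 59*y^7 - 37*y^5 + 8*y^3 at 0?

E8

The Hessian of f at 0 has rank 0. Corank 2; j^3 = -(3*x - 2*y)^3 is a perfect cube, so E-series; the 5-jet and mu = 8 give E_8.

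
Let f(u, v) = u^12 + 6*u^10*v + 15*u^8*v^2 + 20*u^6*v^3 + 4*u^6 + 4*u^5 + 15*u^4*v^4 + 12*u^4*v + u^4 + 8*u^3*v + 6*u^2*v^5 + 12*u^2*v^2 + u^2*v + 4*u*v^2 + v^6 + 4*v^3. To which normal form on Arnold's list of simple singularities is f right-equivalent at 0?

D7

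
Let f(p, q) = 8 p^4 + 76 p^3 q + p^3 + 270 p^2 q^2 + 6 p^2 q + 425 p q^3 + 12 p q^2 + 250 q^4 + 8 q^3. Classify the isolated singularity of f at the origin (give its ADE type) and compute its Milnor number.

The Hessian of f at 0 has rank 0. Corank 2; j^3 = (p + 2*q)^3 is a perfect cube, so E-series; the 4-jet and mu = 7 give E_7.

Type E_{7}, Milnor number mu = 7.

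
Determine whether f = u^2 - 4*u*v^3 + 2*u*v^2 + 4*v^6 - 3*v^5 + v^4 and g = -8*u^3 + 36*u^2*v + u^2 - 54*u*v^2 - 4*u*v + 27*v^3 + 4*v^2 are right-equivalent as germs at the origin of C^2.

No.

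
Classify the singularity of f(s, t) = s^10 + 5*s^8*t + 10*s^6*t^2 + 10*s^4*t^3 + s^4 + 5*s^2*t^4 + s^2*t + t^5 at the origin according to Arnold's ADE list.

The Hessian of f at 0 has rank 0. Corank 2; j^3 = s^2*t has shape L^2 M (L != M), so D-series; mu = 6 gives D_6.

D_{6}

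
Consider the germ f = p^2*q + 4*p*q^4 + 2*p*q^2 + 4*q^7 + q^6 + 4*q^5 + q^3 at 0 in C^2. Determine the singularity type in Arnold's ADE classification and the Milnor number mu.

The Hessian of f at 0 has rank 0. Corank 2; j^3 = q*(p + q)^2 has shape L^2 M (L != M), so D-series; mu = 7 gives D_7.

Type D7, Milnor number mu = 7.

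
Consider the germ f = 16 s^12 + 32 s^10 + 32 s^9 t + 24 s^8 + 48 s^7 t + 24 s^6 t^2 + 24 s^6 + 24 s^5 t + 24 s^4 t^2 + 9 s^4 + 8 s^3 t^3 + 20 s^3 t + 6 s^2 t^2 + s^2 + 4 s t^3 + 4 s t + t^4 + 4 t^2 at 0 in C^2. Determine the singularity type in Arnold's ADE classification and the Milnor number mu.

The Hessian of f at 0 is [[2, 4], [4, 8]] with rank 1, so corank 1. A Groebner basis of the Jacobian ideal J(f) in C{s,t} is {t^3, s + 2*t}; counting standard monomials gives mu = 3. Corank 1: A-series; mu = 3 gives A_3.

Type A3, Milnor number mu = 3.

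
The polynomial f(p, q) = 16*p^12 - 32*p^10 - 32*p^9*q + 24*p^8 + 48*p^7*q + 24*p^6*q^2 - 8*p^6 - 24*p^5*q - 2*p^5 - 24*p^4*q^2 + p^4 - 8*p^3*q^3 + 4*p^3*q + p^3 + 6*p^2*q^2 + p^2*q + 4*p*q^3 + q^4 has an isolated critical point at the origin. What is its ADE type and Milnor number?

The Hessian of f at 0 is [[0, 0], [0, 0]] with rank 0, so corank 2. A Groebner basis of the Jacobian ideal J(f) in C{p,q} is {p*q^2, -p*q/4 + q^3, p^2 + p*q}; counting standard monomials gives mu = 5. Corank 2; j^3 = p^2*(p + q) has shape L^2 M (L != M), so D-series; mu = 5 gives D_5.

Type D_5, Milnor number mu = 5.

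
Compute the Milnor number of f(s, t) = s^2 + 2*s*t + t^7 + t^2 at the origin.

6

The Hessian of f at 0 has rank 1. Corank 1: A-series; mu = 6 gives A_6.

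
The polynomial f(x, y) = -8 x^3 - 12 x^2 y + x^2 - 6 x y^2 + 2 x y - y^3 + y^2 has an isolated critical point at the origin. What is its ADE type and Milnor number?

The Hessian of f at 0 is [[2, 2], [2, 2]] with rank 1, so corank 1. A Groebner basis of the Jacobian ideal J(f) in C{x,y} is {y^2, x + y}; counting standard monomials gives mu = 2. Corank 1: A-series; mu = 2 gives A_2.

Type A_2, Milnor number mu = 2.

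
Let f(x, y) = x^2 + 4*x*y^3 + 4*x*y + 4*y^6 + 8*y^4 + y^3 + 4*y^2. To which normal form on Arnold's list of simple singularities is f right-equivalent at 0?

The Hessian of f at 0 is [[2, 4], [4, 8]] with rank 1, so corank 1. A Groebner basis of the Jacobian ideal J(f) in C{x,y} is {y^2, x + 2*y}; counting standard monomials gives mu = 2. Corank 1: A-series; mu = 2 gives A_2.

A2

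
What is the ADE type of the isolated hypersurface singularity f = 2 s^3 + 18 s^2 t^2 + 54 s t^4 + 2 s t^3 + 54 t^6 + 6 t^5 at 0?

E7

The Hessian of f at 0 has rank 0. Corank 2; j^3 = 2*s^3 is a perfect cube, so E-series; the 4-jet and mu = 7 give E_7.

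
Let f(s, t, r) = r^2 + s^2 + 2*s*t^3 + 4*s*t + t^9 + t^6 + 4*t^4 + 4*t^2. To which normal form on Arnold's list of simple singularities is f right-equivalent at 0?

A_{8}

The Hessian of f at 0 is [[2, 4, 0], [4, 8, 0], [0, 0, 2]] with rank 2, so corank 1. A Groebner basis of the Jacobian ideal J(f) in C{s,t,r} is {s^2*t^2 - 4*s^2 - 12*s*t - 8*t^2, s^3 + 6*s^2*t + 12*s*t^2 - 8*s - 16*t, s + t^3 + 2*t, r}; counting standard monomials gives mu = 8. Corank 1: A-series; mu = 8 gives A_8.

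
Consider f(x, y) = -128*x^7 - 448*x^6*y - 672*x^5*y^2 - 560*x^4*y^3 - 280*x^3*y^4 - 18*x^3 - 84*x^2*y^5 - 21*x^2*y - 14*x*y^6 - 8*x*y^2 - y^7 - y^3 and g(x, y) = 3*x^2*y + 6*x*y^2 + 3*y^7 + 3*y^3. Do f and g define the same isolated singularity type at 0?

The Hessian of f at 0 is [[0, 0], [0, 0]] with rank 0, so corank 2. A Groebner basis of the Jacobian ideal J(f) in C{x,y} is {-2187*x*y/14 + y^6 - 729*y^2/14, x*y^2 + y^3/3, x^2 + 5*x*y/6 + y^2/6}; counting standard monomials gives mu = 8. Corank 2; j^3 = -(2*x + y)*(3*x + y)^2 has shape L^2 M (L != M), so D-series; mu = 8 gives D_8. The Hessian of g at 0 is [[0, 0], [0, 0]] with rank 0, so corank 2. A Groebner basis of the Jacobian ideal J(g) in C{x,y} is {x^2/7 + y^6 - y^2/7, x^3 + y^3, x*y + y^2}; counting standard monomials gives mu = 8. Corank 2; j^3 = 3*y*(x + y)^2 has shape L^2 M (L != M), so D-series; mu = 8 gives D_8. Both have type D_8, hence right-equivalent.

Yes.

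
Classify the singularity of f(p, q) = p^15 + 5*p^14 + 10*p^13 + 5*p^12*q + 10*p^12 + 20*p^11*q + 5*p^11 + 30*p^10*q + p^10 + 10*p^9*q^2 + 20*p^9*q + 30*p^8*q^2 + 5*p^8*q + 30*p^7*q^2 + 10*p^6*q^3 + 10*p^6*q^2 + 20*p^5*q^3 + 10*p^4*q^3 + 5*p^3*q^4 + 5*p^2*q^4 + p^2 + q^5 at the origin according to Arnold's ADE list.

A_4

The Hessian of f at 0 has rank 1. Corank 1: A-series; mu = 4 gives A_4.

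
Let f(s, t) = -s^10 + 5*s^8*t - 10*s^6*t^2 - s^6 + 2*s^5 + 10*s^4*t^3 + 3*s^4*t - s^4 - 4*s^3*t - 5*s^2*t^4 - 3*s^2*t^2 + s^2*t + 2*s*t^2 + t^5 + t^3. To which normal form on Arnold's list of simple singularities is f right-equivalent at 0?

The Hessian of f at 0 is [[0, 0], [0, 0]] with rank 0, so corank 2. A Groebner basis of the Jacobian ideal J(f) in C{s,t} is {s^3 + s^2/4 + 3*s*t/2 + 5*t^2/4, s^2*t - s*t - t^2, -s^2/4 + s*t^2 + s*t/2 + 3*t^2/4, s^2/2 + t^3 - t^2/2}; counting standard monomials gives mu = 6. Corank 2; j^3 = t*(s + t)^2 has shape L^2 M (L != M), so D-series; mu = 6 gives D_6.

D_6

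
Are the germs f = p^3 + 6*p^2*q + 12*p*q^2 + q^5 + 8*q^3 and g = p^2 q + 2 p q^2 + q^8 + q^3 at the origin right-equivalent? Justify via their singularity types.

The Hessian of f at 0 has rank 0. Corank 2; j^3 = (p + 2*q)^3 is a perfect cube, so E-series; the 5-jet and mu = 8 give E_8. The Hessian of g at 0 has rank 0. Corank 2; j^3 = q*(p + q)^2 has shape L^2 M (L != M), so D-series; mu = 9 gives D_9. f is E_8 but g is D_9, hence not right-equivalent.

No.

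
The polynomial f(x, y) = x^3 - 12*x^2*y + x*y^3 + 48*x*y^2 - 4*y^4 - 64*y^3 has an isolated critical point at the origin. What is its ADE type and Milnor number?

The Hessian of f at 0 has rank 0. Corank 2; j^3 = (x - 4*y)^3 is a perfect cube, so E-series; the 4-jet and mu = 7 give E_7.

Type E_7, Milnor number mu = 7.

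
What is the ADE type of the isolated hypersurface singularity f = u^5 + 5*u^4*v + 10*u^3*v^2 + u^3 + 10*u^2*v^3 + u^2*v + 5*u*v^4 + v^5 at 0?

D_6

The Hessian of f at 0 has rank 0. Corank 2; j^3 = u^2*(u + v) has shape L^2 M (L != M), so D-series; mu = 6 gives D_6.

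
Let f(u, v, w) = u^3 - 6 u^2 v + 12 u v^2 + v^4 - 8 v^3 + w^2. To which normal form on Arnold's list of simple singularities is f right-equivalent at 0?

E_6

The Hessian of f at 0 has rank 1. Corank 2; j^3 = (u - 2*v)^3 is a perfect cube, so E-series; the 4-jet and mu = 6 give E_6.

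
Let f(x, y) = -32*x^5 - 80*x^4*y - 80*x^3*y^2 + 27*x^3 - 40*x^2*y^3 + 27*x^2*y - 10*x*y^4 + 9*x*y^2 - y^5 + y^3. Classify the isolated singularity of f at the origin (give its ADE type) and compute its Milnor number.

Type E8, Milnor number mu = 8.

The Hessian of f at 0 is [[0, 0], [0, 0]] with rank 0, so corank 2. A Groebner basis of the Jacobian ideal J(f) in C{x,y} is {y^5, x*y^3 + 3*y^4/8, x^2 + 2*x*y/3 + y^2/9}; counting standard monomials gives mu = 8. Corank 2; j^3 = (3*x + y)^3 is a perfect cube, so E-series; the 5-jet and mu = 8 give E_8.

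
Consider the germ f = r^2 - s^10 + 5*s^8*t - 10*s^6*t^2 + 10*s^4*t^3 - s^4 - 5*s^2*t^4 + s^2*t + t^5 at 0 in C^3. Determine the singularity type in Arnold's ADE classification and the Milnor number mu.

The Hessian of f at 0 has rank 1. Corank 2; j^3 = s^2*t has shape L^2 M (L != M), so D-series; mu = 6 gives D_6.

Type D_{6}, Milnor number mu = 6.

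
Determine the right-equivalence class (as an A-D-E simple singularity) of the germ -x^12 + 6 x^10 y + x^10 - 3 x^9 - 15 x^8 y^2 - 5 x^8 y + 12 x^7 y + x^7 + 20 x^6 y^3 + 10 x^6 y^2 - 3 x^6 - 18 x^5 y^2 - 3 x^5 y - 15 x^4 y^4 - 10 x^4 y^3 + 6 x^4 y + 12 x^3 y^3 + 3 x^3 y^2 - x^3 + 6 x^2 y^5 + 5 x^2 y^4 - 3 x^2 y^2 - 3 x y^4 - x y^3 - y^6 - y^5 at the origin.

The Hessian of f at 0 is [[0, 0], [0, 0]] with rank 0, so corank 2. A Groebner basis of the Jacobian ideal J(f) in C{x,y} is {-x^2 + y^4 - y^3/3, x^3, x^2*y + x^2/3 + y^3/9, x^2 + x*y^2 + y^3/3}; counting standard monomials gives mu = 7. Corank 2; j^3 = -x^3 is a perfect cube, so E-series; the 4-jet and mu = 7 give E_7.

E_{7}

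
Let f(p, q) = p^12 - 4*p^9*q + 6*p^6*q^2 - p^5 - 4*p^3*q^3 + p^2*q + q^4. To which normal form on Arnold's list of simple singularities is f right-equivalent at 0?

D5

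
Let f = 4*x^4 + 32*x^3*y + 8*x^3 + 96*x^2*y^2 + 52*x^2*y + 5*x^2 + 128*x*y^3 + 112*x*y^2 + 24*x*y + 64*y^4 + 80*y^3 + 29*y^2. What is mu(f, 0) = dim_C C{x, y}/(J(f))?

The Hessian of f at 0 is [[10, 24], [24, 58]] with rank 2, so corank 0. A Groebner basis of the Jacobian ideal J(f) in C{x,y} is {x, y}; counting standard monomials gives mu = 1. Corank 0: nondegenerate Morse point, so A_1.

1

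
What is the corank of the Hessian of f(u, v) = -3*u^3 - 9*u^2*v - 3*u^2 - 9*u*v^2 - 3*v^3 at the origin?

The Hessian at 0 is [[-6, 0], [0, 0]] of rank 1; hence corank 1.

1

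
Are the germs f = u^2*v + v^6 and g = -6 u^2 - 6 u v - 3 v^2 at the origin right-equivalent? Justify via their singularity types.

The Hessian of f at 0 has rank 0. Corank 2; j^3 = u^2*v has shape L^2 M (L != M), so D-series; mu = 7 gives D_7. The Hessian of g at 0 has rank 2. Corank 0: nondegenerate Morse point, so A_1. f is D_7 but g is A_1, hence not right-equivalent.

No.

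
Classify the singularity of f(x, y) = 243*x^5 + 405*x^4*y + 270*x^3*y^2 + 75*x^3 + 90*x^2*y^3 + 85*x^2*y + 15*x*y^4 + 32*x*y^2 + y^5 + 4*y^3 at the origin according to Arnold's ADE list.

The Hessian of f at 0 is [[0, 0], [0, 0]] with rank 0, so corank 2. A Groebner basis of the Jacobian ideal J(f) in C{x,y} is {625*x*y/3 + y^4 + 250*y^2/3, x*y^2 + 2*y^3/5, x^2 + 11*x*y/15 + 2*y^2/15}; counting standard monomials gives mu = 6. Corank 2; j^3 = (3*x + y)*(5*x + 2*y)^2 has shape L^2 M (L != M), so D-series; mu = 6 gives D_6.

D_{6}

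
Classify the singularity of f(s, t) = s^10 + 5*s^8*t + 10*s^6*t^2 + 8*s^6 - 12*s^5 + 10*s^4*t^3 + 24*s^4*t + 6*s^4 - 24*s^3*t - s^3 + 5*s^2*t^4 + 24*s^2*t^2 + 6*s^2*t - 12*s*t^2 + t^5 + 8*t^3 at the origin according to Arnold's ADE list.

E_{8}

The Hessian of f at 0 is [[0, 0], [0, 0]] with rank 0, so corank 2. A Groebner basis of the Jacobian ideal J(f) in C{s,t} is {-s^2/128 + s*t^3 + s*t^2/8 + s*t/32 - t^3/4 - t^2/32, t^4, s^3 - 3*s^2/4 + 3*s*t - 8*t^3 - 3*t^2, s^2*t - s^2/8 - 2*s*t^2 + s*t/2 - t^2/2}; counting standard monomials gives mu = 8. Corank 2; j^3 = -(s - 2*t)^3 is a perfect cube, so E-series; the 5-jet and mu = 8 give E_8.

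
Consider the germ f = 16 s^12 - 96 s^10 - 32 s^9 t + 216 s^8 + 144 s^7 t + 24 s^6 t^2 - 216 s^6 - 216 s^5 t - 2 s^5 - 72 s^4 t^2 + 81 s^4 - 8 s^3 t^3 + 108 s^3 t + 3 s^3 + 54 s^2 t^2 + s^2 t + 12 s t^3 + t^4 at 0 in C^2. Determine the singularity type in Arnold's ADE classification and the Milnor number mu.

The Hessian of f at 0 has rank 0. Corank 2; j^3 = s^2*(3*s + t) has shape L^2 M (L != M), so D-series; mu = 5 gives D_5.

Type D5, Milnor number mu = 5.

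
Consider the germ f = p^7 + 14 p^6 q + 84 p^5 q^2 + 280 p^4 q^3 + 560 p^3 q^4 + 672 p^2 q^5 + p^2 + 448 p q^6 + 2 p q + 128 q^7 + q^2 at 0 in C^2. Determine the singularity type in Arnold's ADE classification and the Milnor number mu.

Type A_{6}, Milnor number mu = 6.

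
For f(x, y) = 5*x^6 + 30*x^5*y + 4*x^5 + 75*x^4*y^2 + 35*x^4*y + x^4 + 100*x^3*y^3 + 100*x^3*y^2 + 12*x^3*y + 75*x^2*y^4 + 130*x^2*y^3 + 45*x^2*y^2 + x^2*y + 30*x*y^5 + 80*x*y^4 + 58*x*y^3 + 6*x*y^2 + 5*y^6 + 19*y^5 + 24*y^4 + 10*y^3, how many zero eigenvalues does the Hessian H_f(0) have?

The Hessian at 0 is [[0, 0], [0, 0]] of rank 0; hence corank 2.

2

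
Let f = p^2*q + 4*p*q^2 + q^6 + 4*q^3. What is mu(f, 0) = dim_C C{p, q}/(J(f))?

The Hessian of f at 0 has rank 0. Corank 2; j^3 = q*(p + 2*q)^2 has shape L^2 M (L != M), so D-series; mu = 7 gives D_7.

7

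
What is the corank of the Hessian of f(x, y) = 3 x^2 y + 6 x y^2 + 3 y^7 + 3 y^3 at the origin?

2

Hessian at 0 has rank 0.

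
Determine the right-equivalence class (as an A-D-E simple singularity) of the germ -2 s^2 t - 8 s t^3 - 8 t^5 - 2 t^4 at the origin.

The Hessian of f at 0 has rank 0. Corank 2; j^3 = -2*s^2*t has shape L^2 M (L != M), so D-series; mu = 5 gives D_5.

D_{5}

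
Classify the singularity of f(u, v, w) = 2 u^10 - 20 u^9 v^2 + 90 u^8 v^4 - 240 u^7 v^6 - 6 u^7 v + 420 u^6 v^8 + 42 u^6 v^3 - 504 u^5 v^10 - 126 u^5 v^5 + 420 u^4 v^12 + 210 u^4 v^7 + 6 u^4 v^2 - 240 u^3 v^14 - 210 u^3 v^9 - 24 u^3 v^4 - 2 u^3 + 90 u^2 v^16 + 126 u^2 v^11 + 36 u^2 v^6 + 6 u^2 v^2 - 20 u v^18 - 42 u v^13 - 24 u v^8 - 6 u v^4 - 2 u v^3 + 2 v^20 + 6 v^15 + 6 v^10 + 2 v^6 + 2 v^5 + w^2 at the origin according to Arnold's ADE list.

The Hessian of f at 0 has rank 1. Corank 2; j^3 = -2*u^3 is a perfect cube, so E-series; the 4-jet and mu = 7 give E_7.

E_{7}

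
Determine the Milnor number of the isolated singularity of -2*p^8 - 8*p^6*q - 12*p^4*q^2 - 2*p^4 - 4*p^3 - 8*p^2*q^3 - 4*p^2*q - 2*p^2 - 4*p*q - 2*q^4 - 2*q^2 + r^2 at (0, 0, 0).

3

The Hessian of f at 0 has rank 2. Corank 1: A-series; mu = 3 gives A_3.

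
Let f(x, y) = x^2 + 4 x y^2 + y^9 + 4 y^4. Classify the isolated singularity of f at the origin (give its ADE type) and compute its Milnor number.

The Hessian of f at 0 has rank 1. Corank 1: A-series; mu = 8 gives A_8.

Type A_8, Milnor number mu = 8.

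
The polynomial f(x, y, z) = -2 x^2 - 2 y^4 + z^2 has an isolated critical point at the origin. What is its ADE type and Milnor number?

The Hessian of f at 0 is [[-4, 0, 0], [0, 0, 0], [0, 0, 2]] with rank 2, so corank 1. A Groebner basis of the Jacobian ideal J(f) in C{x,y,z} is {y^3, x, z}; counting standard monomials gives mu = 3. Corank 1: A-series; mu = 3 gives A_3.

Type A_3, Milnor number mu = 3.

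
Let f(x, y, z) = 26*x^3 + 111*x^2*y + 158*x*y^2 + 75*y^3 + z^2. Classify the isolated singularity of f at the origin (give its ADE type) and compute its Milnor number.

The Hessian of f at 0 is [[0, 0, 0], [0, 0, 0], [0, 0, 2]] with rank 1, so corank 2. A Groebner basis of the Jacobian ideal J(f) in C{x,y,z} is {y^3, x^2 - 11*y^2/3, x*y + 2*y^2, z}; counting standard monomials gives mu = 4. Corank 2; j^3 = (2*x + 3*y)*(13*x^2 + 36*x*y + 25*y^2) splits into three distinct lines over C (the quadratic factor has nonzero discriminant), so D_4.

Type D_4, Milnor number mu = 4.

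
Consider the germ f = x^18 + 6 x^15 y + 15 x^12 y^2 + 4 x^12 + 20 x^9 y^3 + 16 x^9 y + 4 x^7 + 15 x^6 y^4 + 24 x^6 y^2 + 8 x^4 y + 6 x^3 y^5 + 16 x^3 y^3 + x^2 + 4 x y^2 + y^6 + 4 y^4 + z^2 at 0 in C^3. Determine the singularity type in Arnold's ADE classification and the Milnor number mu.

Type A5, Milnor number mu = 5.

The Hessian of f at 0 has rank 2. Corank 1: A-series; mu = 5 gives A_5.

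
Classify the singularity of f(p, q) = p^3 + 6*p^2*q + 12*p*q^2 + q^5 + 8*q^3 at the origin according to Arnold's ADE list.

E_8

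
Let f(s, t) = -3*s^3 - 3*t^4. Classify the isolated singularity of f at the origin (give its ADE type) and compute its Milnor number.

The Hessian of f at 0 has rank 0. Corank 2; j^3 = -3*s^3 is a perfect cube, so E-series; the 4-jet and mu = 6 give E_6.

Type E_6, Milnor number mu = 6.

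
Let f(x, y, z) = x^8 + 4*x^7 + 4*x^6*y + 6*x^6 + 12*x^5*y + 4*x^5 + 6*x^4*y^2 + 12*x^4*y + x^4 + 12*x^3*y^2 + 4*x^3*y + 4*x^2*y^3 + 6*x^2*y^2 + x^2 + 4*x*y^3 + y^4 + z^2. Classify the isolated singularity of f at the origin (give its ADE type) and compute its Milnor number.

Type A_{3}, Milnor number mu = 3.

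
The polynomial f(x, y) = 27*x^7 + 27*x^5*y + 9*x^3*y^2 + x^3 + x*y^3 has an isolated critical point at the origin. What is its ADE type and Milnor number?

Type E_{7}, Milnor number mu = 7.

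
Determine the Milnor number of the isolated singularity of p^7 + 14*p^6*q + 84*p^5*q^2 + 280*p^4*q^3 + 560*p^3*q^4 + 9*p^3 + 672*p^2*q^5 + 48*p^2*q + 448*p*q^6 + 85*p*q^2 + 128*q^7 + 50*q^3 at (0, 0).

8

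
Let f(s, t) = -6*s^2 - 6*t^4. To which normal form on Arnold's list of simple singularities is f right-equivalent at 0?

A_3

The Hessian of f at 0 has rank 1. Corank 1: A-series; mu = 3 gives A_3.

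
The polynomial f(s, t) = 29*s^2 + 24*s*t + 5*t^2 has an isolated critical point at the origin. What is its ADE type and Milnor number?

The Hessian of f at 0 is [[58, 24], [24, 10]] with rank 2, so corank 0. A Groebner basis of the Jacobian ideal J(f) in C{s,t} is {s, t}; counting standard monomials gives mu = 1. Corank 0: nondegenerate Morse point, so A_1.

Type A_1, Milnor number mu = 1.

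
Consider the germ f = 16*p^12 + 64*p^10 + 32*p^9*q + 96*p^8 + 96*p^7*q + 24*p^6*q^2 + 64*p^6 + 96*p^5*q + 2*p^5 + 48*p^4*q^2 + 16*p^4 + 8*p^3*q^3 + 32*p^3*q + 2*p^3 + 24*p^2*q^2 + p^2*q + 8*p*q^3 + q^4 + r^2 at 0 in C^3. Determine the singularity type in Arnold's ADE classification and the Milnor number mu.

The Hessian of f at 0 has rank 1. Corank 2; j^3 = p^2*(2*p + q) has shape L^2 M (L != M), so D-series; mu = 5 gives D_5.

Type D_{5}, Milnor number mu = 5.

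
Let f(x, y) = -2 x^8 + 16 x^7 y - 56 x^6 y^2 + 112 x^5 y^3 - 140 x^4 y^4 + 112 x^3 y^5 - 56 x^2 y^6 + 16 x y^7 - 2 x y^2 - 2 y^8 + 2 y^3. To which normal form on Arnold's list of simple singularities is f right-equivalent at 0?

D_9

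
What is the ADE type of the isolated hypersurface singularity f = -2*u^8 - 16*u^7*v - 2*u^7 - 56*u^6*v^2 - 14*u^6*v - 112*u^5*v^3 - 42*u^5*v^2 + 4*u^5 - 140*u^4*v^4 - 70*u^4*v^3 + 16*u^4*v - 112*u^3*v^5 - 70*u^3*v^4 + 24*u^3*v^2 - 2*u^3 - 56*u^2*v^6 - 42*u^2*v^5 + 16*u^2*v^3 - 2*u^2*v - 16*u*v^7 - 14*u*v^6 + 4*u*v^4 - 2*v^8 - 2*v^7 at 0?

The Hessian of f at 0 has rank 0. Corank 2; j^3 = -2*u^2*(u + v) has shape L^2 M (L != M), so D-series; mu = 9 gives D_9.

D_9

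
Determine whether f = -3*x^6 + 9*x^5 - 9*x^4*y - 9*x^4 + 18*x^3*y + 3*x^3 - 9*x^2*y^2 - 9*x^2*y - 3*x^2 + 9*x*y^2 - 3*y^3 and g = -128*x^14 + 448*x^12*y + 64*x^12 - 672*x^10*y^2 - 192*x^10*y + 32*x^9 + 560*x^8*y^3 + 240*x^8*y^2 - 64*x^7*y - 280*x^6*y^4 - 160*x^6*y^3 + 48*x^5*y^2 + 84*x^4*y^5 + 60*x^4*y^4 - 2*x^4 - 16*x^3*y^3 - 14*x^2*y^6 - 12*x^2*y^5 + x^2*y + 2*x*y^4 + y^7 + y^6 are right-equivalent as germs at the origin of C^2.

No.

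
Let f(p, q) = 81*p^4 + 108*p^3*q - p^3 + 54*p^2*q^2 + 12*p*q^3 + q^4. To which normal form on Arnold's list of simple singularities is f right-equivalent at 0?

E_6

The Hessian of f at 0 is [[0, 0], [0, 0]] with rank 0, so corank 2. A Groebner basis of the Jacobian ideal J(f) in C{p,q} is {q^4, p*q^2 + q^3/9, p^2}; counting standard monomials gives mu = 6. Corank 2; j^3 = -p^3 is a perfect cube, so E-series; the 4-jet and mu = 6 give E_6.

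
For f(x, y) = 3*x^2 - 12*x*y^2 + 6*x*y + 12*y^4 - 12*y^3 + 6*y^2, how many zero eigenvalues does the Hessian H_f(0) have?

0

The Hessian at 0 is [[6, 6], [6, 12]] of rank 2; hence corank 0.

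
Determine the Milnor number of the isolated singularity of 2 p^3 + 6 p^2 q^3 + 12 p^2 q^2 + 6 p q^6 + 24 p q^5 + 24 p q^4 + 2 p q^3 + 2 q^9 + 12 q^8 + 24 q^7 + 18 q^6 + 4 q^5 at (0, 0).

The Hessian of f at 0 has rank 0. Corank 2; j^3 = 2*p^3 is a perfect cube, so E-series; the 4-jet and mu = 7 give E_7.

7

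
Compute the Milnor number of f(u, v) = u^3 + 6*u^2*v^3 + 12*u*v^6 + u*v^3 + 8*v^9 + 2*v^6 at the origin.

The Hessian of f at 0 has rank 0. Corank 2; j^3 = u^3 is a perfect cube, so E-series; the 4-jet and mu = 7 give E_7.

7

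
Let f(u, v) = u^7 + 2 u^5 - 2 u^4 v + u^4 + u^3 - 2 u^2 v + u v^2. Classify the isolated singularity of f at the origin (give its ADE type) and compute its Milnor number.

The Hessian of f at 0 has rank 0. Corank 2; j^3 = u*(u - v)^2 has shape L^2 M (L != M), so D-series; mu = 5 gives D_5.

Type D5, Milnor number mu = 5.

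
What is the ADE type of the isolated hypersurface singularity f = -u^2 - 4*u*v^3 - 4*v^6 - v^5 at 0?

The Hessian of f at 0 has rank 1. Corank 1: A-series; mu = 4 gives A_4.

A4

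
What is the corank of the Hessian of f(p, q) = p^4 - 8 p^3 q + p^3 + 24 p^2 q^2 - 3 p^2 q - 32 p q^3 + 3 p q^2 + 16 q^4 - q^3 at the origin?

Hessian at 0 has rank 0.

2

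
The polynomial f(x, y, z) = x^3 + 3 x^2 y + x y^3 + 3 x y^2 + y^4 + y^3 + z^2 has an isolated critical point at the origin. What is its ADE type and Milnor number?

Type E_{7}, Milnor number mu = 7.

The Hessian of f at 0 has rank 1. Corank 2; j^3 = (x + y)^3 is a perfect cube, so E-series; the 4-jet and mu = 7 give E_7.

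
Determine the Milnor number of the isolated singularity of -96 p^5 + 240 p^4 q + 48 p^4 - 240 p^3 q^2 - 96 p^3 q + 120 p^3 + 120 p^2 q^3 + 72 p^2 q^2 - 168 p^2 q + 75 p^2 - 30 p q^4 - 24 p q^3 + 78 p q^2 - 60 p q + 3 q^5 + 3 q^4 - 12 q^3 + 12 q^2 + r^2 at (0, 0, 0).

The Hessian of f at 0 has rank 2. Corank 1: A-series; mu = 4 gives A_4.

4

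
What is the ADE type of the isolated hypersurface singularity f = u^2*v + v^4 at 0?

D_{5}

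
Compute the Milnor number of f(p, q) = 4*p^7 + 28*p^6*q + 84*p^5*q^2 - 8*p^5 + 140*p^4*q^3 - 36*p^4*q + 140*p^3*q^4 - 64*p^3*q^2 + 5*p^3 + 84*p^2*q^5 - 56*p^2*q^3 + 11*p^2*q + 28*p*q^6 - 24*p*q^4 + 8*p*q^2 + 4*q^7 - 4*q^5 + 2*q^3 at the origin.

The Hessian of f at 0 is [[0, 0], [0, 0]] with rank 0, so corank 2. A Groebner basis of the Jacobian ideal J(f) in C{p,q} is {q^3, p^2 + 2*q^2, p*q - q^2}; counting standard monomials gives mu = 4. Corank 2; j^3 = (p + q)*(5*p^2 + 6*p*q + 2*q^2) splits into three distinct lines over C (the quadratic factor has nonzero discriminant), so D_4.

4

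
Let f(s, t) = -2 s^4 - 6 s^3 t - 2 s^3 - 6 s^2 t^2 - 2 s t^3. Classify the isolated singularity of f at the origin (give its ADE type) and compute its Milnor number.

Type E_7, Milnor number mu = 7.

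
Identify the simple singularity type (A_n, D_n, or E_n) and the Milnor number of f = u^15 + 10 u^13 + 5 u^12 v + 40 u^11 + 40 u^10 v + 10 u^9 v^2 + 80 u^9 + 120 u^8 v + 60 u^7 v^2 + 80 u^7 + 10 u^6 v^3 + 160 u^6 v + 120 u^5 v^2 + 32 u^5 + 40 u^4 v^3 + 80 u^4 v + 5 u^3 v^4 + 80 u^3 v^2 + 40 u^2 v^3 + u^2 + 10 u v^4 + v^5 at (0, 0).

Type A4, Milnor number mu = 4.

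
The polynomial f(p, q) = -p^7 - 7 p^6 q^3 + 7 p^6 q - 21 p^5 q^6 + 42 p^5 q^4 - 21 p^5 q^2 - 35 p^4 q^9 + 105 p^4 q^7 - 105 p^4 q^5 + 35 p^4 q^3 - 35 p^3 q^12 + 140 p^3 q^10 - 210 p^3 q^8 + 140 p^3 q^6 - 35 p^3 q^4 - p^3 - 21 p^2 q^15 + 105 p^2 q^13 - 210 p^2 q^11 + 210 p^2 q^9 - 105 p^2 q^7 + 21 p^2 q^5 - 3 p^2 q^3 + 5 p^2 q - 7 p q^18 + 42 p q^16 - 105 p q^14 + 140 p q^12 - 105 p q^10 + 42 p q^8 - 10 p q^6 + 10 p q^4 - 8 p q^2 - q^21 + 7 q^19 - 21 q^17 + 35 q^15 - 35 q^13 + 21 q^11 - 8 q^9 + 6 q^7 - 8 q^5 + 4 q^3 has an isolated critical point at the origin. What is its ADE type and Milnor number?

The Hessian of f at 0 has rank 0. Corank 2; j^3 = -(p - 2*q)^2*(p - q) has shape L^2 M (L != M), so D-series; mu = 8 gives D_8.

Type D_8, Milnor number mu = 8.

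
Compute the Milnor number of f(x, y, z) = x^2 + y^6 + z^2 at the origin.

5

The Hessian of f at 0 has rank 2. Corank 1: A-series; mu = 5 gives A_5.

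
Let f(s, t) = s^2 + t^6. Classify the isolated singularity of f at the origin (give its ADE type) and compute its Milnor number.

Type A_5, Milnor number mu = 5.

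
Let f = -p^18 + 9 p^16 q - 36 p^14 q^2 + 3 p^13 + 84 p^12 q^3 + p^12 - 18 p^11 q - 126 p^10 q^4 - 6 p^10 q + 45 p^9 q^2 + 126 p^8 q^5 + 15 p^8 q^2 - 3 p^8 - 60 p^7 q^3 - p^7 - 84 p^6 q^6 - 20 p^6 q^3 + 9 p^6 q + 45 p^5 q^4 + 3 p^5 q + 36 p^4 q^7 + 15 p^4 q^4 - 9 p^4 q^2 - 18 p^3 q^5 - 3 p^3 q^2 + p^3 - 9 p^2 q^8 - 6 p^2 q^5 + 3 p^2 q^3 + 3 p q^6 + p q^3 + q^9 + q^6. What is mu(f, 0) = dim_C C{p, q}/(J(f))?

The Hessian of f at 0 has rank 0. Corank 2; j^3 = p^3 is a perfect cube, so E-series; the 4-jet and mu = 7 give E_7.

7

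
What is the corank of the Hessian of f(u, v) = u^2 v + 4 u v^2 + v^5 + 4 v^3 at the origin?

2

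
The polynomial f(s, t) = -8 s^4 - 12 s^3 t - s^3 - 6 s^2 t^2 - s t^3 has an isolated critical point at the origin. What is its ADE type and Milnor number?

Type E_7, Milnor number mu = 7.

The Hessian of f at 0 has rank 0. Corank 2; j^3 = -s^3 is a perfect cube, so E-series; the 4-jet and mu = 7 give E_7.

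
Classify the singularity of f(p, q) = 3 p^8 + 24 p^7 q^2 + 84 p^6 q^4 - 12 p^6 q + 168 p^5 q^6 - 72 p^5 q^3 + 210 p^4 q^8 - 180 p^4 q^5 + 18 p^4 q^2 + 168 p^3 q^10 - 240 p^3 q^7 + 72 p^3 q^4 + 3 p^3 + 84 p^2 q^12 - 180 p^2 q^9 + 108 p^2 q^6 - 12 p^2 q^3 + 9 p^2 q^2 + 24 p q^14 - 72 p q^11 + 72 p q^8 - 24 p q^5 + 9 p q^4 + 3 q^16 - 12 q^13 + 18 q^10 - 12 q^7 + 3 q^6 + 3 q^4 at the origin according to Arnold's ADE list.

E_6

The Hessian of f at 0 has rank 0. Corank 2; j^3 = 3*p^3 is a perfect cube, so E-series; the 4-jet and mu = 6 give E_6.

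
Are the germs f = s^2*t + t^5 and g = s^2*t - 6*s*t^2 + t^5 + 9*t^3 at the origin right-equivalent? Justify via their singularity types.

The Hessian of f at 0 has rank 0. Corank 2; j^3 = s^2*t has shape L^2 M (L != M), so D-series; mu = 6 gives D_6. The Hessian of g at 0 has rank 0. Corank 2; j^3 = t*(s - 3*t)^2 has shape L^2 M (L != M), so D-series; mu = 6 gives D_6. Both have type D_6, hence right-equivalent.

Yes.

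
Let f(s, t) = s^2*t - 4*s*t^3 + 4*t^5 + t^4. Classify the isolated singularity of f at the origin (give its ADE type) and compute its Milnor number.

The Hessian of f at 0 is [[0, 0], [0, 0]] with rank 0, so corank 2. A Groebner basis of the Jacobian ideal J(f) in C{s,t} is {s*t^2, -s*t/2 + t^3, s^2 + 2*s*t}; counting standard monomials gives mu = 5. Corank 2; j^3 = s^2*t has shape L^2 M (L != M), so D-series; mu = 5 gives D_5.

Type D_5, Milnor number mu = 5.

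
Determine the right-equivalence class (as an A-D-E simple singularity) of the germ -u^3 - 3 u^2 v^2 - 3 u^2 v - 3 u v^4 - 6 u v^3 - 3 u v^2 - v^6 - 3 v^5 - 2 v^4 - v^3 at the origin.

E_6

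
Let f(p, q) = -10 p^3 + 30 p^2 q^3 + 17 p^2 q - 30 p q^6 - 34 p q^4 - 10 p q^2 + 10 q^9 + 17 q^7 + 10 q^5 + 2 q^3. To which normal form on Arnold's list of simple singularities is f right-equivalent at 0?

D_4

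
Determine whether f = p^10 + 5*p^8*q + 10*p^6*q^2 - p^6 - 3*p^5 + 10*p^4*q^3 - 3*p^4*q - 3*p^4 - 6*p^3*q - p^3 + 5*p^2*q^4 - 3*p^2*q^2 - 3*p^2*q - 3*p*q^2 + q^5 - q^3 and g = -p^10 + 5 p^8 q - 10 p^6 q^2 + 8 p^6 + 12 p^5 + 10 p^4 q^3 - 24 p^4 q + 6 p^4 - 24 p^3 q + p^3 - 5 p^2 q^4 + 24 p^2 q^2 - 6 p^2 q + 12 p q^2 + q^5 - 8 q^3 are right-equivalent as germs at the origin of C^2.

Yes.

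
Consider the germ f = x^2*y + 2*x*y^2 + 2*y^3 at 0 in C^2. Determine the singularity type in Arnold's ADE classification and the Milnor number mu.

Type D_4, Milnor number mu = 4.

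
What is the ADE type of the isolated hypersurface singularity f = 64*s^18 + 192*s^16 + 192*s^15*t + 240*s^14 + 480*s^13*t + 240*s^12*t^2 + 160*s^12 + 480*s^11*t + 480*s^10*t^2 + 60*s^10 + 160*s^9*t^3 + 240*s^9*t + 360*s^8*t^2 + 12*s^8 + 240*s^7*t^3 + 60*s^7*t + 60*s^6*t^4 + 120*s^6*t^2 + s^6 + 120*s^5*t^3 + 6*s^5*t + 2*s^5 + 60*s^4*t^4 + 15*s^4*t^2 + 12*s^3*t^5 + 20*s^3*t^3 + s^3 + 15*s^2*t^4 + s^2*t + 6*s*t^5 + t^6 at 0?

The Hessian of f at 0 has rank 0. Corank 2; j^3 = s^2*(s + t) has shape L^2 M (L != M), so D-series; mu = 7 gives D_7.

D_{7}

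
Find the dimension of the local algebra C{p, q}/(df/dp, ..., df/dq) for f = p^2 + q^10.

9

The Hessian of f at 0 has rank 1. Corank 1: A-series; mu = 9 gives A_9.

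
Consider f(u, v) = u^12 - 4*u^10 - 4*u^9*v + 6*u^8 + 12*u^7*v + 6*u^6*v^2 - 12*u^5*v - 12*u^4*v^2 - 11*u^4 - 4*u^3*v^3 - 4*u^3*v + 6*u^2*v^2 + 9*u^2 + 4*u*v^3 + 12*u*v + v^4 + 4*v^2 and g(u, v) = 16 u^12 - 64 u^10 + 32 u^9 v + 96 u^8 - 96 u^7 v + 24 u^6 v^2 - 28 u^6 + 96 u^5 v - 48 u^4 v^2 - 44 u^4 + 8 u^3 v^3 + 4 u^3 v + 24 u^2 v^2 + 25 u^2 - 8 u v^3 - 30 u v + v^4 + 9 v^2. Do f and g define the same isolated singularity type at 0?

The Hessian of f at 0 is [[18, 12], [12, 8]] with rank 1, so corank 1. A Groebner basis of the Jacobian ideal J(f) in C{u,v} is {v^3, u + 2*v/3}; counting standard monomials gives mu = 3. Corank 1: A-series; mu = 3 gives A_3. The Hessian of g at 0 is [[50, -30], [-30, 18]] with rank 1, so corank 1. A Groebner basis of the Jacobian ideal J(g) in C{u,v} is {v^3, u - 3*v/5}; counting standard monomials gives mu = 3. Corank 1: A-series; mu = 3 gives A_3. Both have type A_3, hence right-equivalent.

Yes.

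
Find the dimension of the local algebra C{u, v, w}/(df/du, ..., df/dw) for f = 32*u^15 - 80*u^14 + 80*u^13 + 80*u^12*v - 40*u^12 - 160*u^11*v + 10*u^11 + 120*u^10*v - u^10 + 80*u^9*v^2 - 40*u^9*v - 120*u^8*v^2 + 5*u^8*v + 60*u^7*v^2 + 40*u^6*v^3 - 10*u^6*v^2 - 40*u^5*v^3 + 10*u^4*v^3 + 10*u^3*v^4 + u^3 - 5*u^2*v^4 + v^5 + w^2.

8

The Hessian of f at 0 is [[0, 0, 0], [0, 0, 0], [0, 0, 2]] with rank 1, so corank 2. A Groebner basis of the Jacobian ideal J(f) in C{u,v,w} is {v^4, u^2, w}; counting standard monomials gives mu = 8. Corank 2; j^3 = u^3 is a perfect cube, so E-series; the 5-jet and mu = 8 give E_8.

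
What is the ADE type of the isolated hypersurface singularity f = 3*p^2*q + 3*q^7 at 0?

The Hessian of f at 0 has rank 0. Corank 2; j^3 = 3*p^2*q has shape L^2 M (L != M), so D-series; mu = 8 gives D_8.

D8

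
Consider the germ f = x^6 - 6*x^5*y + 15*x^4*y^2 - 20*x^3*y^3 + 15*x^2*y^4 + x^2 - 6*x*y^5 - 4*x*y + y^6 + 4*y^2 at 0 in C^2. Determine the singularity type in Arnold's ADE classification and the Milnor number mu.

Type A_5, Milnor number mu = 5.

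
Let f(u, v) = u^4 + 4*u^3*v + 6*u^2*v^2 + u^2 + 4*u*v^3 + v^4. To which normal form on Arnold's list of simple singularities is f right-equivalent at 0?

The Hessian of f at 0 is [[2, 0], [0, 0]] with rank 1, so corank 1. A Groebner basis of the Jacobian ideal J(f) in C{u,v} is {v^3, u}; counting standard monomials gives mu = 3. Corank 1: A-series; mu = 3 gives A_3.

A_3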